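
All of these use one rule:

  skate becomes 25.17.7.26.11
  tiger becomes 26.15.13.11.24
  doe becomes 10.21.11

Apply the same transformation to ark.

s is letter #19 and maps to 25: an offset of 6. The number is (letter's place in the alphabet, a=1) + 6.
On ark: a=1→7, r=18→24, k=11→17.

7.24.17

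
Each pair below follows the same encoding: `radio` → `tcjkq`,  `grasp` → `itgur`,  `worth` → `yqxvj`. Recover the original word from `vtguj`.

Shifts by position in radio: pos 0: r→t (+2), pos 1: a→c (+2), pos 2: d→j (+6), pos 3: i→k (+2), pos 4: o→q (+2) — repeating every 3. A repeating key of period 3 is used — shifts +2, +2, +6 over and over.
Decoding vtguj: v−2=t, t−2=r, g−6=a, u−2=s, j−2=h.

trash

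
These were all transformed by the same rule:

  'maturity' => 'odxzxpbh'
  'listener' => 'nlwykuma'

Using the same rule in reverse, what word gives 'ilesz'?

giant

The shift increases by 1 at each position, starting from +2: 2, 3, 4, ….
Undoing it on ilesz: i−2=g, l−3=i, e−4=a, s−5=n, z−6=t.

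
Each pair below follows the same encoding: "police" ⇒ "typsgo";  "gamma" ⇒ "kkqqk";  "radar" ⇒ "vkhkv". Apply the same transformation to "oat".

ykx

The shift depends on letter class: consonant p→t is +4, but vowel o→y is +10. The rule splits by letter class: vowels +10, consonants +4.
For oat: o(vowel)+10=y, a(vowel)+10=k, t(cons)+4=x.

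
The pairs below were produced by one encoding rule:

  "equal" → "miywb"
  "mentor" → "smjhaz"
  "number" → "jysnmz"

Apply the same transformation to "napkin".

jwrkcj

e(4)→m(12) and q(16)→i(8) fit y≡17x+22 (mod 26); the inverse of 17 mod 26 is 23. Treating letters as 0–25, the rule is x ↦ 17x + 22 (mod 26).
For napkin: n(13)→17·13+22≡9=j; a(0)→17·0+22≡22=w; p(15)→17·15+22≡17=r; k(10)→17·10+22≡10=k; i(8)→17·8+22≡2=c; n(13)→17·13+22≡9=j (all mod 26).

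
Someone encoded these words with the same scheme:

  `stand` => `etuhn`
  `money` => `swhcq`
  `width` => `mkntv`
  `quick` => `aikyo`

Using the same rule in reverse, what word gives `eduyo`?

s(18)→e(4) and t(19)→t(19) fit y≡15x+20 (mod 26); the inverse of 15 mod 26 is 7. Each letter's alphabet position (a=0..z=25) is mapped through 15·x+20 mod 26 — an affine cipher.
Reversing it on eduyo: e(4)→7·(4−20)≡18=s; d(3)→7·(3−20)≡11=l; u(20)→7·(20−20)≡0=a; y(24)→7·(24−20)≡2=c; o(14)→7·(14−20)≡10=k (all mod 26).

slack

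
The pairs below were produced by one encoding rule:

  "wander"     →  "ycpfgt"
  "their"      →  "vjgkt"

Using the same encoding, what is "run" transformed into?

Compare letters: w→y is +2, a→c is +2, n→p is +2 — a constant shift. It's a constant shift of +2 (ROT2).
On run: r+2=t, u+2=w, n+2=p.

twp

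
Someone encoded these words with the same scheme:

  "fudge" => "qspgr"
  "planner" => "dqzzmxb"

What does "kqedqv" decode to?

The output letters match the input read backwards, each shifted +12: fudge reversed is egduf. The word is reversed, then every letter is shifted forward by 12.
Undoing it on kqedqv: shift back: k−12=y, q−12=e, e−12=s, d−12=r, q−12=e, v−12=j → yesrej; then reverse → jersey.

jersey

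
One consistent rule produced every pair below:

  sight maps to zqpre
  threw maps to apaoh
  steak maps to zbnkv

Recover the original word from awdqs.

tough

Each letter shifts forward by (position + 7), i.e. 7, 8, 9, … — the shift grows by one for each successive letter.
Decoding awdqs: a−7=t, w−8=o, d−9=u, q−10=g, s−11=h.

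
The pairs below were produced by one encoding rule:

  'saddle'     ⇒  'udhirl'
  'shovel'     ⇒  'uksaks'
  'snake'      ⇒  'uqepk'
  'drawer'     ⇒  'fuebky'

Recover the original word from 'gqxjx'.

In saddle: s→u is +2, a→d is +3, d→h is +4, d→i is +5 — the shift increases by 1 each position. Letter i (0-indexed) is shifted by i+2, so successive shifts are 2, 3, 4, ….
Decoding gqxjx: g−2=e, q−3=n, x−4=t, j−5=e, x−6=r.

enter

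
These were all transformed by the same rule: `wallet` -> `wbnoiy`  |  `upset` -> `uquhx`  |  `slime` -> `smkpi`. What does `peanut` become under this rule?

pfcqyy

The shift increases by 1 at each position, starting from +0: 0, 1, 2, ….
Applying it to peanut: p+0=p, e+1=f, a+2=c, n+3=q, u+4=y, t+5=y.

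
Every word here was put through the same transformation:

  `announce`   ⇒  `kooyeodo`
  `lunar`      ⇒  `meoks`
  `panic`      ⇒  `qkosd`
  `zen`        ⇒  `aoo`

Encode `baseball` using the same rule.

The shift depends on letter class: consonant n→o is +1, but vowel a→k is +10. Vowels shift forward by 10 and consonants shift forward by 1.
For baseball: b(cons)+1=c, a(vowel)+10=k, s(cons)+1=t, e(vowel)+10=o, b(cons)+1=c, a(vowel)+10=k, l(cons)+1=m, l(cons)+1=m.

cktockmm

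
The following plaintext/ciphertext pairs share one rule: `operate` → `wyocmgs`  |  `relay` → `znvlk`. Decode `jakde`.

In operate: o→w is +8, p→y is +9, e→o is +10, r→c is +11 — the shift increases by 1 each position. The shift increases by 1 at each position, starting from +8: 8, 9, 10, ….
Reversing it on jakde: j−8=b, a−9=r, k−10=a, d−11=s, e−12=s.

brass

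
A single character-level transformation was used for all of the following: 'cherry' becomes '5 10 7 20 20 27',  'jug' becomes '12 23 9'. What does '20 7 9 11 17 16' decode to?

region

c is letter #3 and maps to 5: an offset of 2. Letters become their 1-based position plus 2 (so a→3, b→4, …).
Reversing it on 20 7 9 11 17 16: 20→(20−2)÷1=18=r, 7→(7−2)÷1=5=e, 9→(9−2)÷1=7=g, 11→(11−2)÷1=9=i, 17→(17−2)÷1=15=o, 16→(16−2)÷1=14=n.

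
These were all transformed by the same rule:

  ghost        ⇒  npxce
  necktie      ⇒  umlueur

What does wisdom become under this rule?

dqbnzy

In ghost: g→n is +7, h→p is +8, o→x is +9, s→c is +10 — the shift increases by 1 each position. The shift increases by 1 at each position, starting from +7: 7, 8, 9, ….
Applying it to wisdom: w+7=d, i+8=q, s+9=b, d+10=n, o+11=z, m+12=y.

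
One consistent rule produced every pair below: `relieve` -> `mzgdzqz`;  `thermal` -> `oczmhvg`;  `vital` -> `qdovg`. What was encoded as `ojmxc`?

Compare letters: r→m is +21, e→z is +21, l→g is +21 — a constant shift. Every letter moves 21 places later in the alphabet, wrapping around z→a.
Decoding ojmxc: o−21=t, j−21=o, m−21=r, x−21=c, c−21=h.

torch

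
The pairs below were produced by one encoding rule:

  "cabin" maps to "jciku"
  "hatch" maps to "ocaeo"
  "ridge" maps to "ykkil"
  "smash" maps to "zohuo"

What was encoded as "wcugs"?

panel

Shifts by position in cabin: pos 0: c→j (+7), pos 1: a→c (+2), pos 2: b→i (+7), pos 3: i→k (+2) — repeating every 2. The shifts repeat in a cycle of length 2: positions 0,1,… shift by +7, +2, then the pattern repeats.
Decoding wcugs: w−7=p, c−2=a, u−7=n, g−2=e, s−7=l.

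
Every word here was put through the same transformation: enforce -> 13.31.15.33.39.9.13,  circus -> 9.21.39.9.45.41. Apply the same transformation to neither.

31.13.21.43.19.13.39

With a=1..z=26, the number is 2·pos + 3.
On neither: n=14→31, e=5→13, i=9→21, t=20→43, h=8→19, e=5→13, r=18→39.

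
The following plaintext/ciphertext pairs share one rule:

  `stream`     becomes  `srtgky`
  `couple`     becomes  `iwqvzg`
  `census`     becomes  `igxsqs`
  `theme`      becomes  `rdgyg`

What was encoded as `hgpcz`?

devil

s(18)→s(18) and t(19)→r(17) fit y≡25x+10 (mod 26); the inverse of 25 mod 26 is 25. This is an affine cipher: with a=0,…,z=25, each position x becomes (25x+10) mod 26.
Decoding hgpcz: h(7)→25·(7−10)≡3=d; g(6)→25·(6−10)≡4=e; p(15)→25·(15−10)≡21=v; c(2)→25·(2−10)≡8=i; z(25)→25·(25−10)≡11=l (all mod 26).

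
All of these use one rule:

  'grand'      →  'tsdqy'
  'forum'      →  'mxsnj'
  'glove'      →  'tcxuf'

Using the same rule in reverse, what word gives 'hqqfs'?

Treating letters as 0–25, the rule is x ↦ 7x + 3 (mod 26).
Decoding hqqfs: h(7)→15·(7−3)≡8=i; q(16)→15·(16−3)≡13=n; q(16)→15·(16−3)≡13=n; f(5)→15·(5−3)≡4=e; s(18)→15·(18−3)≡17=r (all mod 26).

inner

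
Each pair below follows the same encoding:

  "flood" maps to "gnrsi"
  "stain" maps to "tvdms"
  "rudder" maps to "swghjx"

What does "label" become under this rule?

mceiq

In flood: f→g is +1, l→n is +2, o→r is +3, o→s is +4 — the shift increases by 1 each position. The shift increases by 1 at each position, starting from +1: 1, 2, 3, ….
On label: l+1=m, a+2=c, b+3=e, e+4=i, l+5=q.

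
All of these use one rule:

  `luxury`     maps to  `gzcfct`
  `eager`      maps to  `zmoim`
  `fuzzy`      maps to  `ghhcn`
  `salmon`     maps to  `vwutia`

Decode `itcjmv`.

The word is reversed, then every letter is shifted forward by 8.
Reversing it on itcjmv: shift back: i−8=a, t−8=l, c−8=u, j−8=b, m−8=e, v−8=n → aluben; then reverse → nebula.

nebula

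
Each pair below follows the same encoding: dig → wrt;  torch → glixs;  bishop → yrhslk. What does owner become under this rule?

ldmvi

Letters are reflected about the middle of the alphabet (position → 25−position): Atbash.
On owner: o↔l, w↔d, n↔m, e↔v, r↔i.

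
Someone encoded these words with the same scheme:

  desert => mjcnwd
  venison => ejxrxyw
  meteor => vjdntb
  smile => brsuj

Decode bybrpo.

strike

It's a Vigenère-style cipher with numeric key [9,5,10]: position i shifts by key[i mod 3].
Undoing it on bybrpo: b−9=s, y−5=t, b−10=r, r−9=i, p−5=k, o−10=e.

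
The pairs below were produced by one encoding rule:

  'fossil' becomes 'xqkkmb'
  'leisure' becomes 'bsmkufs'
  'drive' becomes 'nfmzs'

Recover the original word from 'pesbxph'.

twelfth

Treating letters as 0–25, the rule is x ↦ 5x + 24 (mod 26).
Decoding pesbxph: p(15)→21·(15−24)≡19=t; e(4)→21·(4−24)≡22=w; s(18)→21·(18−24)≡4=e; b(1)→21·(1−24)≡11=l; x(23)→21·(23−24)≡5=f; p(15)→21·(15−24)≡19=t; h(7)→21·(7−24)≡7=h (all mod 26).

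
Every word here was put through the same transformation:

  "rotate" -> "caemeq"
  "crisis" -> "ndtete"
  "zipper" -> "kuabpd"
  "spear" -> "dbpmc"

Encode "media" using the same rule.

It's a Vigenère-style cipher with numeric key [11,12]: position i shifts by key[i mod 2].
Applying it to media: m+11=x, e+12=q, d+11=o, i+12=u, a+11=l.

xqoul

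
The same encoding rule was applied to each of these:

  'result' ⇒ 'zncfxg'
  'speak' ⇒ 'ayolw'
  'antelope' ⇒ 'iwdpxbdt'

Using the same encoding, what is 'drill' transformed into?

The shift increases by 1 at each position, starting from +8: 8, 9, 10, ….
On drill: d+8=l, r+9=a, i+10=s, l+11=w, l+12=x.

laswx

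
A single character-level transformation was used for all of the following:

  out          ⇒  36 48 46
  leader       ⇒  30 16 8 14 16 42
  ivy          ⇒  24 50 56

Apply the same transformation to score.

o(#15)→36 and u(#21)→48: differences scale by 2, so n = 2·pos + 6. The formula is n = 2×(alphabet index, a=1) + 6.
Applying it to score: s=19→44, c=3→12, o=15→36, r=18→42, e=5→16.

44 12 36 42 16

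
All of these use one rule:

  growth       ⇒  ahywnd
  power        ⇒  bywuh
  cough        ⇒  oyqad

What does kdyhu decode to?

shore

g(6)→a(0) and r(17)→h(7) fit y≡3x+8 (mod 26); the inverse of 3 mod 26 is 9. This is an affine cipher: with a=0,…,z=25, each position x becomes (3x+8) mod 26.
Decoding kdyhu: k(10)→9·(10−8)≡18=s; d(3)→9·(3−8)≡7=h; y(24)→9·(24−8)≡14=o; h(7)→9·(7−8)≡17=r; u(20)→9·(20−8)≡4=e (all mod 26).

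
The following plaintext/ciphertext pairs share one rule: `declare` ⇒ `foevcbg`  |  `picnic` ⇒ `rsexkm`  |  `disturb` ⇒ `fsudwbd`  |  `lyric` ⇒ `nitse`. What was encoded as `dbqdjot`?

Shifts by position in declare: pos 0: d→f (+2), pos 1: e→o (+10), pos 2: c→e (+2), pos 3: l→v (+10) — repeating every 2. A repeating key of period 2 is used — shifts +2, +10 over and over.
Decoding dbqdjot: d−2=b, b−10=r, q−2=o, d−10=t, j−2=h, o−10=e, t−2=r.

brother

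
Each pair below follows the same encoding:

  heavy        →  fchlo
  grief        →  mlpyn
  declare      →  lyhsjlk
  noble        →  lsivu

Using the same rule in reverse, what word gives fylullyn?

The output letters match the input read backwards, each shifted +7: heavy reversed is yvaeh. Two steps: reverse the string, then apply a Caesar shift of +7.
Reversing it on fylullyn: shift back: f−7=y, y−7=r, l−7=e, u−7=n, l−7=e, l−7=e, y−7=r, n−7=g → yreneerg; then reverse → greenery.

greenery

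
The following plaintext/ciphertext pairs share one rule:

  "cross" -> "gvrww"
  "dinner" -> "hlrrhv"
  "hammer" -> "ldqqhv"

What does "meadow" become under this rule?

qhdhra

The shift depends on letter class: consonant c→g is +4, but vowel o→r is +3. The rule splits by letter class: vowels +3, consonants +4.
Applying it to meadow: m(cons)+4=q, e(vowel)+3=h, a(vowel)+3=d, d(cons)+4=h, o(vowel)+3=r, w(cons)+4=a.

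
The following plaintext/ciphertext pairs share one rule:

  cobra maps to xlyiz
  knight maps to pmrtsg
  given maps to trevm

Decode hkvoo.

spell

Each pair mirrors across the alphabet (c↔x, o↔l, b↔y): positions sum to 25. This is the alphabet-reversal cipher (Atbash): a becomes z, b becomes y, etc.
Undoing it on hkvoo: h↔s, k↔p, v↔e, o↔l, o↔l.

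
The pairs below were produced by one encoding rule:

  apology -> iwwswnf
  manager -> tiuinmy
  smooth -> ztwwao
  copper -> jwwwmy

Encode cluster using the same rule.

jsczamy

The shift depends on letter class: consonant p→w is +7, but vowel a→i is +8. The rule splits by letter class: vowels +8, consonants +7.
On cluster: c(cons)+7=j, l(cons)+7=s, u(vowel)+8=c, s(cons)+7=z, t(cons)+7=a, e(vowel)+8=m, r(cons)+7=y.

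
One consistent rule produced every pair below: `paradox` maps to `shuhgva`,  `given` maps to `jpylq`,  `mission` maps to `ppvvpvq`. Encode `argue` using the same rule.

The rule splits by letter class: vowels +7, consonants +3.
On argue: a(vowel)+7=h, r(cons)+3=u, g(cons)+3=j, u(vowel)+7=b, e(vowel)+7=l.

hujbl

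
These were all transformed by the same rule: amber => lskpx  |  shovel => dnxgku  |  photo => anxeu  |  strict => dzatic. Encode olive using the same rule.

zrrgk

Shifts by position in amber: pos 0: a→l (+11), pos 1: m→s (+6), pos 2: b→k (+9), pos 3: e→p (+11), pos 4: r→x (+6) — repeating every 3. The shifts repeat in a cycle of length 3: positions 0,1,… shift by +11, +6, +9, then the pattern repeats.
On olive: o+11=z, l+6=r, i+9=r, v+11=g, e+6=k.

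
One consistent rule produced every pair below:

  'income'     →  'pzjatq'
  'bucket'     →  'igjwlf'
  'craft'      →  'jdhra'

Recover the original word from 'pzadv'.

intro

Shifts by position in income: pos 0: i→p (+7), pos 1: n→z (+12), pos 2: c→j (+7), pos 3: o→a (+12) — repeating every 2. A repeating key of period 2 is used — shifts +7, +12 over and over.
Decoding pzadv: p−7=i, z−12=n, a−7=t, d−12=r, v−7=o.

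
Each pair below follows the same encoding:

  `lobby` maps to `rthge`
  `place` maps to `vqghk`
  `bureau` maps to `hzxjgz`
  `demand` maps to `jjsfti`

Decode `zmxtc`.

throw

Shifts by position in lobby: pos 0: l→r (+6), pos 1: o→t (+5), pos 2: b→h (+6), pos 3: b→g (+5) — repeating every 2. A repeating key of period 2 is used — shifts +6, +5 over and over.
Decoding zmxtc: z−6=t, m−5=h, x−6=r, t−5=o, c−6=w.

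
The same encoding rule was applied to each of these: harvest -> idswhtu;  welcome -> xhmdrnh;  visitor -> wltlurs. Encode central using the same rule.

dhousdm

The shift depends on letter class: consonant h→i is +1, but vowel a→d is +3. Vowels shift forward by 3 and consonants shift forward by 1.
Applying it to central: c(cons)+1=d, e(vowel)+3=h, n(cons)+1=o, t(cons)+1=u, r(cons)+1=s, a(vowel)+3=d, l(cons)+1=m.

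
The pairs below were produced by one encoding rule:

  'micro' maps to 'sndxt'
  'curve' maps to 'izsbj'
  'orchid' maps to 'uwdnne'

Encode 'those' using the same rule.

It's a Vigenère-style cipher with numeric key [6,5,1]: position i shifts by key[i mod 3].
Applying it to those: t+6=z, h+5=m, o+1=p, s+6=y, e+5=j.

zmpyj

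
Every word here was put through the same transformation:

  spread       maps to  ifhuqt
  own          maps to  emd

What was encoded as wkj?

This is a Caesar cipher with shift 16.
Decoding wkj: w−16=g, k−16=u, j−16=t.

gut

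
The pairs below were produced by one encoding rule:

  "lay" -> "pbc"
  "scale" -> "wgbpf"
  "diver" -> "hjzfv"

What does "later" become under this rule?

The shift depends on letter class: consonant l→p is +4, but vowel a→b is +1. Two shifts are in play — +1 for a/e/i/o/u, +4 for every other letter.
Applying it to later: l(cons)+4=p, a(vowel)+1=b, t(cons)+4=x, e(vowel)+1=f, r(cons)+4=v.

pbxfv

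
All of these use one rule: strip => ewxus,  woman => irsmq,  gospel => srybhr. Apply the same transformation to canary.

odtmue

The shifts repeat in a cycle of length 3: positions 0,1,… shift by +12, +3, +6, then the pattern repeats.
For canary: c+12=o, a+3=d, n+6=t, a+12=m, r+3=u, y+6=e.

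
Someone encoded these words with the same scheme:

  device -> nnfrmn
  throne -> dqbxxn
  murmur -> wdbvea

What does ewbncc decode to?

The shifts repeat in a cycle of length 2: positions 0,1,… shift by +10, +9, then the pattern repeats.
Reversing it on ewbncc: e−10=u, w−9=n, b−10=r, n−9=e, c−10=s, c−9=t.

unrest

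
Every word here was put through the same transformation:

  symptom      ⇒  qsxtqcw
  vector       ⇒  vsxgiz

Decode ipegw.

The output letters match the input read backwards, each shifted +4: symptom reversed is motpmys. Read the word backwards and shift each letter +4.
Undoing it on ipegw: shift back: i−4=e, p−4=l, e−4=a, g−4=c, w−4=s → elacs; then reverse → scale.

scale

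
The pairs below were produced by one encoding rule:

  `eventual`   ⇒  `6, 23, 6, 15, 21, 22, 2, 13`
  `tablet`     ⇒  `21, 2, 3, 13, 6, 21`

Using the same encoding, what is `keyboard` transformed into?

e is letter #5 and maps to 6: an offset of 1. Each letter is replaced by its alphabet position (a=1..z=26) + 1.
Applying it to keyboard: k=11→12, e=5→6, y=25→26, b=2→3, o=15→16, a=1→2, r=18→19, d=4→5.

12, 6, 26, 3, 16, 2, 19, 5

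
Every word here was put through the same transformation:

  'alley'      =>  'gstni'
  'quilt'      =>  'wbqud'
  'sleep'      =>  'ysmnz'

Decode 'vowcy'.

In alley: a→g is +6, l→s is +7, l→t is +8, e→n is +9 — the shift increases by 1 each position. Each letter shifts forward by (position + 6), i.e. 6, 7, 8, … — the shift grows by one for each successive letter.
Undoing it on vowcy: v−6=p, o−7=h, w−8=o, c−9=t, y−10=o.

photo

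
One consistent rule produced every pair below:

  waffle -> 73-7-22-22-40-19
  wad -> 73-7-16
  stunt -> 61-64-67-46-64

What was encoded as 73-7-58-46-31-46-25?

warning

w(#23)→73 and a(#1)→7: differences scale by 3, so n = 3·pos + 4. The formula is n = 3×(alphabet index, a=1) + 4.
Decoding 73-7-58-46-31-46-25: 73→(73−4)÷3=23=w, 7→(7−4)÷3=1=a, 58→(58−4)÷3=18=r, 46→(46−4)÷3=14=n, 31→(31−4)÷3=9=i, 46→(46−4)÷3=14=n, 25→(25−4)÷3=7=g.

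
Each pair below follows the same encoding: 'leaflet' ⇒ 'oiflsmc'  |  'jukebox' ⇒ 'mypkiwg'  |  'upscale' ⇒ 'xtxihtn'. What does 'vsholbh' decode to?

In leaflet: l→o is +3, e→i is +4, a→f is +5, f→l is +6 — the shift increases by 1 each position. The shift increases by 1 at each position, starting from +3: 3, 4, 5, ….
Reversing it on vsholbh: v−3=s, s−4=o, h−5=c, o−6=i, l−7=e, b−8=t, h−9=y.

society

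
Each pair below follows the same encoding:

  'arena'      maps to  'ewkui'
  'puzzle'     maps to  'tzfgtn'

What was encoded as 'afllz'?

In arena: a→e is +4, r→w is +5, e→k is +6, n→u is +7 — the shift increases by 1 each position. Each letter shifts forward by (position + 4), i.e. 4, 5, 6, … — the shift grows by one for each successive letter.
Reversing it on afllz: a−4=w, f−5=a, l−6=f, l−7=e, z−8=r.

wafer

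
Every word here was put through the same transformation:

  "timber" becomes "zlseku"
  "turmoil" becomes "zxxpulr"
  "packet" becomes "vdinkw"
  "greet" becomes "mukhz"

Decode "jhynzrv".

Shifts by position in timber: pos 0: t→z (+6), pos 1: i→l (+3), pos 2: m→s (+6), pos 3: b→e (+3) — repeating every 2. A repeating key of period 2 is used — shifts +6, +3 over and over.
Undoing it on jhynzrv: j−6=d, h−3=e, y−6=s, n−3=k, z−6=t, r−3=o, v−6=p.

desktop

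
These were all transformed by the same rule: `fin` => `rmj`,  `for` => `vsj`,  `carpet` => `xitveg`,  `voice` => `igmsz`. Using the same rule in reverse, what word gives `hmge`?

acid

Read the word backwards and shift each letter +4.
Decoding hmge: shift back: h−4=d, m−4=i, g−4=c, e−4=a → dica; then reverse → acid.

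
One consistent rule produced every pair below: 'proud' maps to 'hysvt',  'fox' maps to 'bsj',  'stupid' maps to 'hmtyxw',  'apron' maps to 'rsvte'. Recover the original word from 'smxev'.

ratio

The output letters match the input read backwards, each shifted +4: proud reversed is duorp. The word is reversed, then every letter is shifted forward by 4.
Reversing it on smxev: shift back: s−4=o, m−4=i, x−4=t, e−4=a, v−4=r → oitar; then reverse → ratio.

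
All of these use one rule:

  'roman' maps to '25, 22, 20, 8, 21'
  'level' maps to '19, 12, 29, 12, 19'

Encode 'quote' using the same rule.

24, 28, 22, 27, 12

r is letter #18 and maps to 25: an offset of 7. Letters become their 1-based position plus 7 (so a→8, b→9, …).
Applying it to quote: q=17→24, u=21→28, o=15→22, t=20→27, e=5→12.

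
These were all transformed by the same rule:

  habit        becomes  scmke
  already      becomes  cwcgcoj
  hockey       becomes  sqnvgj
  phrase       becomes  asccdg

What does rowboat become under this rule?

The shift depends on letter class: consonant h→s is +11, but vowel a→c is +2. Vowels shift forward by 2 and consonants shift forward by 11.
For rowboat: r(cons)+11=c, o(vowel)+2=q, w(cons)+11=h, b(cons)+11=m, o(vowel)+2=q, a(vowel)+2=c, t(cons)+11=e.

cqhmqce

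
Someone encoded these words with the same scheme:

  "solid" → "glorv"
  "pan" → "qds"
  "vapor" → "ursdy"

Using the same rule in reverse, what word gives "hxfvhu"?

Read the word backwards and shift each letter +3.
Decoding hxfvhu: shift back: h−3=e, x−3=u, f−3=c, v−3=s, h−3=e, u−3=r → eucser; then reverse → rescue.

rescue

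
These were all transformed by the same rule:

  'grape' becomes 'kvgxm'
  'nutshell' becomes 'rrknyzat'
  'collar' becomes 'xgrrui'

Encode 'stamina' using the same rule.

gtosgzy

The output letters match the input read backwards, each shifted +6: grape reversed is eparg. Read the word backwards and shift each letter +6.
For stamina: reverse → animats; then shift: a+6=g, n+6=t, i+6=o, m+6=s, a+6=g, t+6=z, s+6=y.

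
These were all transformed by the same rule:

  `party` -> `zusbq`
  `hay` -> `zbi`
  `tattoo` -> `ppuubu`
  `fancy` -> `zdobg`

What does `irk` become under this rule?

lsj

The word is reversed, then every letter is shifted forward by 1.
On irk: reverse → kri; then shift: k+1=l, r+1=s, i+1=j.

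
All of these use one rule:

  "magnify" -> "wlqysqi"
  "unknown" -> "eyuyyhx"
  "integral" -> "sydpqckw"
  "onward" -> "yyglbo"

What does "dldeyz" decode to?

tattoo

Shifts by position in magnify: pos 0: m→w (+10), pos 1: a→l (+11), pos 2: g→q (+10), pos 3: n→y (+11) — repeating every 2. A repeating key of period 2 is used — shifts +10, +11 over and over.
Reversing it on dldeyz: d−10=t, l−11=a, d−10=t, e−11=t, y−10=o, z−11=o.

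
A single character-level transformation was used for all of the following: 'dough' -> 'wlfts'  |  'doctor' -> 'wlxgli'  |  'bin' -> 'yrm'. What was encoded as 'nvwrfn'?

Each pair mirrors across the alphabet (d↔w, o↔l, u↔f): positions sum to 25. This is the alphabet-reversal cipher (Atbash): a becomes z, b becomes y, etc.
Undoing it on nvwrfn: n↔m, v↔e, w↔d, r↔i, f↔u, n↔m.

medium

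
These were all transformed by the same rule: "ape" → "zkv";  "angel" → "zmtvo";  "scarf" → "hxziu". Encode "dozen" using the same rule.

Each pair mirrors across the alphabet (a↔z, p↔k, e↔v): positions sum to 25. Letters are reflected about the middle of the alphabet (position → 25−position): Atbash.
Applying it to dozen: d↔w, o↔l, z↔a, e↔v, n↔m.

wlavm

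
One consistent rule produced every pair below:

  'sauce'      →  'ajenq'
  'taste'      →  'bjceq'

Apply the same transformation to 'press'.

In sauce: s→a is +8, a→j is +9, u→e is +10, c→n is +11 — the shift increases by 1 each position. Each letter shifts forward by (position + 8), i.e. 8, 9, 10, … — the shift grows by one for each successive letter.
For press: p+8=x, r+9=a, e+10=o, s+11=d, s+12=e.

xaode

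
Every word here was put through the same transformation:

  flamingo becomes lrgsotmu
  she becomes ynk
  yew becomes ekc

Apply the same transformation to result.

Compare letters: f→l is +6, l→r is +6, a→g is +6 — a constant shift. It's a constant shift of +6 (ROT6).
On result: r+6=x, e+6=k, s+6=y, u+6=a, l+6=r, t+6=z.

xkyarz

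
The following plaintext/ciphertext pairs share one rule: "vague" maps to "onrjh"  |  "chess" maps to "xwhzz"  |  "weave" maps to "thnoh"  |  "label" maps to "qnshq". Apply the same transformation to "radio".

uncbf

This is an affine cipher: with a=0,…,z=25, each position x becomes (5x+13) mod 26.
On radio: r(17)→5·17+13≡20=u; a(0)→5·0+13≡13=n; d(3)→5·3+13≡2=c; i(8)→5·8+13≡1=b; o(14)→5·14+13≡5=f (all mod 26).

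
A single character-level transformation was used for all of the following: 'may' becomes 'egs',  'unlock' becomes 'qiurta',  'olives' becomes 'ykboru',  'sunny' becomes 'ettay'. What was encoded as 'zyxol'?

The output letters match the input read backwards, each shifted +6: may reversed is yam. Read the word backwards and shift each letter +6.
Reversing it on zyxol: shift back: z−6=t, y−6=s, x−6=r, o−6=i, l−6=f → tsrif; then reverse → first.

first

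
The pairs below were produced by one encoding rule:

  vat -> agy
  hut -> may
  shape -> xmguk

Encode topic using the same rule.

Vowels shift forward by 6 and consonants shift forward by 5.
For topic: t(cons)+5=y, o(vowel)+6=u, p(cons)+5=u, i(vowel)+6=o, c(cons)+5=h.

yuuoh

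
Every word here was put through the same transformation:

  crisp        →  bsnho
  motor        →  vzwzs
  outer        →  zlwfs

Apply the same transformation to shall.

This is an affine cipher: with a=0,…,z=25, each position x becomes (15x+23) mod 26.
On shall: s(18)→15·18+23≡7=h; h(7)→15·7+23≡24=y; a(0)→15·0+23≡23=x; l(11)→15·11+23≡6=g; l(11)→15·11+23≡6=g (all mod 26).

hyxgg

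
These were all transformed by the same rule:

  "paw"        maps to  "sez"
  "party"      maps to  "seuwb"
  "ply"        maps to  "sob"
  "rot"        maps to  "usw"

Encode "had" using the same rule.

The shift depends on letter class: consonant p→s is +3, but vowel a→e is +4. The rule splits by letter class: vowels +4, consonants +3.
For had: h(cons)+3=k, a(vowel)+4=e, d(cons)+3=g.

keg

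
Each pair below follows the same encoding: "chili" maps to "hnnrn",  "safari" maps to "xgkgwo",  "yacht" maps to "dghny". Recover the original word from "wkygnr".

Shifts by position in chili: pos 0: c→h (+5), pos 1: h→n (+6), pos 2: i→n (+5), pos 3: l→r (+6) — repeating every 2. The shifts repeat in a cycle of length 2: positions 0,1,… shift by +5, +6, then the pattern repeats.
Decoding wkygnr: w−5=r, k−6=e, y−5=t, g−6=a, n−5=i, r−6=l.

retail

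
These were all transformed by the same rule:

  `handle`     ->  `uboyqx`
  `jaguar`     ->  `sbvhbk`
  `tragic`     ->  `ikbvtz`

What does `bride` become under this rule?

aktyx

h(7)→u(20) and a(0)→b(1) fit y≡25x+1 (mod 26); the inverse of 25 mod 26 is 25. Treating letters as 0–25, the rule is x ↦ 25x + 1 (mod 26).
On bride: b(1)→25·1+1≡0=a; r(17)→25·17+1≡10=k; i(8)→25·8+1≡19=t; d(3)→25·3+1≡24=y; e(4)→25·4+1≡23=x (all mod 26).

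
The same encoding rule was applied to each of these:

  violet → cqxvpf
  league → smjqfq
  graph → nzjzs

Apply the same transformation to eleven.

ltnfpz

In violet: v→c is +7, i→q is +8, o→x is +9, l→v is +10 — the shift increases by 1 each position. The shift increases by 1 at each position, starting from +7: 7, 8, 9, ….
For eleven: e+7=l, l+8=t, e+9=n, v+10=f, e+11=p, n+12=z.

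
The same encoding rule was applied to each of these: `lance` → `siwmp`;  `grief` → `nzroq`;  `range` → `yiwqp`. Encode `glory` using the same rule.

In lance: l→s is +7, a→i is +8, n→w is +9, c→m is +10 — the shift increases by 1 each position. The shift increases by 1 at each position, starting from +7: 7, 8, 9, ….
On glory: g+7=n, l+8=t, o+9=x, r+10=b, y+11=j.

ntxbj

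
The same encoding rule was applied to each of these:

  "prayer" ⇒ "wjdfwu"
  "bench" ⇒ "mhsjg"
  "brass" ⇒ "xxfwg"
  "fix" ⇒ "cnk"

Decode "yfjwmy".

threat

The output letters match the input read backwards, each shifted +5: prayer reversed is reyarp. Read the word backwards and shift each letter +5.
Decoding yfjwmy: shift back: y−5=t, f−5=a, j−5=e, w−5=r, m−5=h, y−5=t → taerht; then reverse → threat.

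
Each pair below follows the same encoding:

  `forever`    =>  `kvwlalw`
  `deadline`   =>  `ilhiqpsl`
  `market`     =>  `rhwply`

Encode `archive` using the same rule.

hwhmpal

The rule splits by letter class: vowels +7, consonants +5.
On archive: a(vowel)+7=h, r(cons)+5=w, c(cons)+5=h, h(cons)+5=m, i(vowel)+7=p, v(cons)+5=a, e(vowel)+7=l.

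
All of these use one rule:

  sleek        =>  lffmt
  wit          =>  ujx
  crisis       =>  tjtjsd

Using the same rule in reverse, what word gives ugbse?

draft

The output letters match the input read backwards, each shifted +1: sleek reversed is keels. Two steps: reverse the string, then apply a Caesar shift of +1.
Decoding ugbse: shift back: u−1=t, g−1=f, b−1=a, s−1=r, e−1=d → tfard; then reverse → draft.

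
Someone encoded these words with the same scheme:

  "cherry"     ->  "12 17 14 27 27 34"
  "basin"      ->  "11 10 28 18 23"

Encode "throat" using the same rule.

29 17 27 24 10 29

c is letter #3 and maps to 12: an offset of 9. The number is (letter's place in the alphabet, a=1) + 9.
For throat: t=20→29, h=8→17, r=18→27, o=15→24, a=1→10, t=20→29.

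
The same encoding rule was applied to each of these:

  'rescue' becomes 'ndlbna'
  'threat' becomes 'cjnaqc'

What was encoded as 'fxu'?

low

The word is reversed, then every letter is shifted forward by 9.
Decoding fxu: shift back: f−9=w, x−9=o, u−9=l → wol; then reverse → low.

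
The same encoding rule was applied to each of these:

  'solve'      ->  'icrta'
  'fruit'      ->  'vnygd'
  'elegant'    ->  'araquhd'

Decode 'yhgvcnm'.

uniform

s(18)→i(8) and o(14)→c(2) fit y≡21x+20 (mod 26); the inverse of 21 mod 26 is 5. Treating letters as 0–25, the rule is x ↦ 21x + 20 (mod 26).
Reversing it on yhgvcnm: y(24)→5·(24−20)≡20=u; h(7)→5·(7−20)≡13=n; g(6)→5·(6−20)≡8=i; v(21)→5·(21−20)≡5=f; c(2)→5·(2−20)≡14=o; n(13)→5·(13−20)≡17=r; m(12)→5·(12−20)≡12=m (all mod 26).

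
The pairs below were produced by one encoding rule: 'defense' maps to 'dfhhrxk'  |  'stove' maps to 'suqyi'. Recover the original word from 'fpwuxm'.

In defense: d→d is +0, e→f is +1, f→h is +2, e→h is +3 — the shift increases by 1 each position. Each letter shifts forward by its position index (0, 1, 2, …) — the shift grows by one for each successive letter.
Decoding fpwuxm: f−0=f, p−1=o, w−2=u, u−3=r, x−4=t, m−5=h.

fourth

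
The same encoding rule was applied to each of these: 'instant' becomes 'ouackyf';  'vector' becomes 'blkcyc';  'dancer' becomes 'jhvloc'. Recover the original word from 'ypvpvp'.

single

In instant: i→o is +6, n→u is +7, s→a is +8, t→c is +9 — the shift increases by 1 each position. Each letter shifts forward by (position + 6), i.e. 6, 7, 8, … — the shift grows by one for each successive letter.
Reversing it on ypvpvp: y−6=s, p−7=i, v−8=n, p−9=g, v−10=l, p−11=e.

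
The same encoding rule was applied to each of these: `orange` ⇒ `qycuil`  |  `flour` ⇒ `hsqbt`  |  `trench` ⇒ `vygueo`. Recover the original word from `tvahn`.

royal

Shifts by position in orange: pos 0: o→q (+2), pos 1: r→y (+7), pos 2: a→c (+2), pos 3: n→u (+7) — repeating every 2. A repeating key of period 2 is used — shifts +2, +7 over and over.
Decoding tvahn: t−2=r, v−7=o, a−2=y, h−7=a, n−2=l.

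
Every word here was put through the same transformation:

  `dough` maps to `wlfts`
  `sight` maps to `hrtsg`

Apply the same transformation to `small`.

Each pair mirrors across the alphabet (d↔w, o↔l, u↔f): positions sum to 25. This is the alphabet-reversal cipher (Atbash): a becomes z, b becomes y, etc.
Applying it to small: s↔h, m↔n, a↔z, l↔o, l↔o.

hnzoo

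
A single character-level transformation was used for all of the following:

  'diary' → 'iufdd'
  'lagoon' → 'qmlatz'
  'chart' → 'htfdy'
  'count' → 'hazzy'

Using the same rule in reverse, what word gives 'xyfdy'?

Shifts by position in diary: pos 0: d→i (+5), pos 1: i→u (+12), pos 2: a→f (+5), pos 3: r→d (+12) — repeating every 2. The shifts repeat in a cycle of length 2: positions 0,1,… shift by +5, +12, then the pattern repeats.
Reversing it on xyfdy: x−5=s, y−12=m, f−5=a, d−12=r, y−5=t.

smart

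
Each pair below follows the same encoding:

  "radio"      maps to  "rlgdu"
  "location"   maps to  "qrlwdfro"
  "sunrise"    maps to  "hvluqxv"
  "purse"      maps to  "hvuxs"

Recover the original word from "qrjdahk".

The output letters match the input read backwards, each shifted +3: radio reversed is oidar. The word is reversed, then every letter is shifted forward by 3.
Decoding qrjdahk: shift back: q−3=n, r−3=o, j−3=g, d−3=a, a−3=x, h−3=e, k−3=h → nogaxeh; then reverse → hexagon.

hexagon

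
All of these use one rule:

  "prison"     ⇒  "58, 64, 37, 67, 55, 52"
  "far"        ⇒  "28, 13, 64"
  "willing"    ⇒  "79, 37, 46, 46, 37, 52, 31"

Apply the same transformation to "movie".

p(#16)→58 and r(#18)→64: differences scale by 3, so n = 3·pos + 10. The formula is n = 3×(alphabet index, a=1) + 10.
On movie: m=13→49, o=15→55, v=22→76, i=9→37, e=5→25.

49, 55, 76, 37, 25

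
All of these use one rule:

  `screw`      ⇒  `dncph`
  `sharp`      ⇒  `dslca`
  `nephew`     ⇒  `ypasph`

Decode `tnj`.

icy

Each letter is shifted forward by 11 in the alphabet (a Caesar shift of +11).
Decoding tnj: t−11=i, n−11=c, j−11=y.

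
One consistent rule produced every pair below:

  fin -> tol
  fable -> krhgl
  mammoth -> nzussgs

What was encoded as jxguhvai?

The output letters match the input read backwards, each shifted +6: fin reversed is nif. Read the word backwards and shift each letter +6.
Reversing it on jxguhvai: shift back: j−6=d, x−6=r, g−6=a, u−6=o, h−6=b, v−6=p, a−6=u, i−6=c → draobpuc; then reverse → cupboard.

cupboard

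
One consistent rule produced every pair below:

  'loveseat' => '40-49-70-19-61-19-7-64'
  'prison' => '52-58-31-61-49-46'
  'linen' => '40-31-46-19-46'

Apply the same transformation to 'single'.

61-31-46-25-40-19

The formula is n = 3×(alphabet index, a=1) + 4.
For single: s=19→61, i=9→31, n=14→46, g=7→25, l=12→40, e=5→19.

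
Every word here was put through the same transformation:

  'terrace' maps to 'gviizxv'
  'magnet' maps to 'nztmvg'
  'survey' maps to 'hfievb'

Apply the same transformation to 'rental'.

Treating letters as 0–25, the rule is x ↦ 25x + 25 (mod 26).
On rental: r(17)→25·17+25≡8=i; e(4)→25·4+25≡21=v; n(13)→25·13+25≡12=m; t(19)→25·19+25≡6=g; a(0)→25·0+25≡25=z; l(11)→25·11+25≡14=o (all mod 26).

ivmgzo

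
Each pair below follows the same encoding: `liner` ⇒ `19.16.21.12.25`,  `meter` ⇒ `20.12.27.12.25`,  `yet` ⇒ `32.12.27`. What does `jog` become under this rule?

17.22.14

Letters become their 1-based position plus 7 (so a→8, b→9, …).
On jog: j=10→17, o=15→22, g=7→14.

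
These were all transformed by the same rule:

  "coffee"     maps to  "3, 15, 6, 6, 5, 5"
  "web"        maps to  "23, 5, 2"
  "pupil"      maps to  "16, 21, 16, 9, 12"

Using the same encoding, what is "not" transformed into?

14, 15, 20

c is letter #3 and maps to 3: an offset of 0. Letters become their 1-indexed alphabet positions: a=1 … z=26.
For not: n=14→14, o=15→15, t=20→20.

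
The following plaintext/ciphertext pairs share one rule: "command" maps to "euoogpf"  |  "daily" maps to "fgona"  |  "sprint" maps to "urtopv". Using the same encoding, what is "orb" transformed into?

The shift depends on letter class: consonant c→e is +2, but vowel o→u is +6. Two shifts are in play — +6 for a/e/i/o/u, +2 for every other letter.
For orb: o(vowel)+6=u, r(cons)+2=t, b(cons)+2=d.

utd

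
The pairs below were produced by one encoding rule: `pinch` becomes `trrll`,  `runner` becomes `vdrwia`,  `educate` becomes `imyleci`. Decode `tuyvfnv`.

plumber

Shifts by position in pinch: pos 0: p→t (+4), pos 1: i→r (+9), pos 2: n→r (+4), pos 3: c→l (+9) — repeating every 2. The shifts repeat in a cycle of length 2: positions 0,1,… shift by +4, +9, then the pattern repeats.
Decoding tuyvfnv: t−4=p, u−9=l, y−4=u, v−9=m, f−4=b, n−9=e, v−4=r.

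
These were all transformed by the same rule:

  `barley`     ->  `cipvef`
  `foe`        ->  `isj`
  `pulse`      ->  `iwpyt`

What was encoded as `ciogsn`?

The output letters match the input read backwards, each shifted +4: barley reversed is yelrab. The word is reversed, then every letter is shifted forward by 4.
Decoding ciogsn: shift back: c−4=y, i−4=e, o−4=k, g−4=c, s−4=o, n−4=j → yekcoj; then reverse → jockey.

jockey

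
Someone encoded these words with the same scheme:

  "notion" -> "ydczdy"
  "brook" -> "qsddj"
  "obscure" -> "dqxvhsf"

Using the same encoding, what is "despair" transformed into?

n(13)→y(24) and o(14)→d(3) fit y≡5x+11 (mod 26); the inverse of 5 mod 26 is 21. This is an affine cipher: with a=0,…,z=25, each position x becomes (5x+11) mod 26.
On despair: d(3)→5·3+11≡0=a; e(4)→5·4+11≡5=f; s(18)→5·18+11≡23=x; p(15)→5·15+11≡8=i; a(0)→5·0+11≡11=l; i(8)→5·8+11≡25=z; r(17)→5·17+11≡18=s (all mod 26).

afxilzs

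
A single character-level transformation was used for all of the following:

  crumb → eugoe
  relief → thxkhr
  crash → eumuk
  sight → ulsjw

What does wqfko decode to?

until

Shifts by position in crumb: pos 0: c→e (+2), pos 1: r→u (+3), pos 2: u→g (+12), pos 3: m→o (+2), pos 4: b→e (+3) — repeating every 3. It's a Vigenère-style cipher with numeric key [2,3,12]: position i shifts by key[i mod 3].
Decoding wqfko: w−2=u, q−3=n, f−12=t, k−2=i, o−3=l.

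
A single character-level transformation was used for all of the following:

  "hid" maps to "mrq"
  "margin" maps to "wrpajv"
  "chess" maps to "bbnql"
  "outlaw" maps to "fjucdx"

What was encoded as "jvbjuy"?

The output letters match the input read backwards, each shifted +9: hid reversed is dih. The word is reversed, then every letter is shifted forward by 9.
Reversing it on jvbjuy: shift back: j−9=a, v−9=m, b−9=s, j−9=a, u−9=l, y−9=p → amsalp; then reverse → plasma.

plasma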